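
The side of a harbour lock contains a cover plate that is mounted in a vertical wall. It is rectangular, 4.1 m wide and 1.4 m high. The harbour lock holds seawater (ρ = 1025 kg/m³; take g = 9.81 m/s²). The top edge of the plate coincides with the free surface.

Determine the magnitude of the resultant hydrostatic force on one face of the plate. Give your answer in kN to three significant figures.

γ = ρg = 1025 × 9.81 / 1000 = 10.05525 kN/m³.
The centroid lies 1.4/2 = 0.7 m below the top edge, so the centroid depth is h_c = 0.7 m.
A = 4.1 × 1.4 = 5.74 m².
Resultant F = γ·h_c·A = 10.05525 × 0.7 × 5.74 = 40.402 kN.

F ≈ 40.4 kN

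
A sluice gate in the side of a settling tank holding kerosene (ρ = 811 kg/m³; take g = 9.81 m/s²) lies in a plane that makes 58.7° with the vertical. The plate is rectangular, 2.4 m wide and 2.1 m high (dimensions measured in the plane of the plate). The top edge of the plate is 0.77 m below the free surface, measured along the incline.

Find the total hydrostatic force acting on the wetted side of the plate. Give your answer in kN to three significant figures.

F ≈ 37.9 kN

γ = ρg = 811 × 9.81 / 1000 = 7.95591 kN/m³.
The plate makes 58.7° with the vertical, i.e. θ = 90° − 58.7° = 31.3° to the horizontal. Measuring y along the incline from the free-surface line, vertical depth h = y·sinθ with sinθ = 0.519519.
The centroid lies 2.1/2 = 1.05 m below the top edge, so y_c = 0.77 + 1.05 = 1.82 m and h_c = 1.82 × 0.519519 = 0.945525 m.
A = 2.4 × 2.1 = 5.04 m².
Resultant F = γ·h_c·A = 7.95591 × 0.945525 × 5.04 = 37.9135 kN.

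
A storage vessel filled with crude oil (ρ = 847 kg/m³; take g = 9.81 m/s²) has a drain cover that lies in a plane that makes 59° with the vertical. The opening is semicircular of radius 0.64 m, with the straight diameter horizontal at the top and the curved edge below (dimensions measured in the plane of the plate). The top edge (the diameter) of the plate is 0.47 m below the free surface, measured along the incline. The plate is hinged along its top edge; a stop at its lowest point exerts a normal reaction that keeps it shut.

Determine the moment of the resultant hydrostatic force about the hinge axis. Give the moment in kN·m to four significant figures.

M ≈ 0.6335 kN·m

γ = ρg = 847 × 9.81 / 1000 = 8.30907 kN/m³.
The plate makes 59° with the vertical, i.e. θ = 90° − 59° = 31° to the horizontal. Measuring y along the incline from the free-surface line, vertical depth h = y·sinθ with sinθ = 0.515038.
The centroid of a semicircle lies 4r/(3π) = 0.271624 m from the diameter, here below the top edge, so y_c = 0.47 + 0.271624 = 0.741624 m and h_c = 0.741624 × 0.515038 = 0.381965 m.
A = πr²/2 = π × 0.64²/2 = 0.643398 m².
Resultant F = γ·h_c·A = 8.30907 × 0.381965 × 0.643398 = 2.042 kN.
I_c = (π/8 − 8/(9π))·r⁴ = 0.109757 × 0.64⁴ = 0.0184142 m⁴.
Centre of pressure: y_p = y_c + I_c/(y_c·A) = 0.741624 + 0.0184142/(0.741624 × 0.643398) = 0.741624 + 0.0385913 = 0.780215 m along the plane.
The resultant acts 0.271624 + 0.0385913 = 0.310215 m (along the plate) below the hinge at the top edge, so the moment about the hinge is M = F × 0.310215 = 2.042 × 0.310215 = 0.633459 kN·m.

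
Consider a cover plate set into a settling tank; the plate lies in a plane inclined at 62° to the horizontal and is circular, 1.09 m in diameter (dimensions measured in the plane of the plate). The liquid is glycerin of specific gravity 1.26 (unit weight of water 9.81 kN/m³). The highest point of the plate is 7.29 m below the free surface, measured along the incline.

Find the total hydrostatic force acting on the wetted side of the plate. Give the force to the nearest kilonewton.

F ≈ 80 kN

γ = 1.26 × 9.81 = 12.3606 kN/m³.
Let θ = 62° be the plate's angle to the horizontal; measure y along the incline from where the plane meets the free surface. Vertical depth h = y·sinθ with sinθ = 0.882948.
The centroid is at the centre, 0.545 m below the top of the plate, so y_c = 7.29 + 0.545 = 7.835 m and h_c = 7.835 × 0.882948 = 6.9179 m.
A = π(0.545)² = 0.933132 m².
Resultant F = γ·h_c·A = 12.3606 × 6.9179 × 0.933132 = 79.7916 kN.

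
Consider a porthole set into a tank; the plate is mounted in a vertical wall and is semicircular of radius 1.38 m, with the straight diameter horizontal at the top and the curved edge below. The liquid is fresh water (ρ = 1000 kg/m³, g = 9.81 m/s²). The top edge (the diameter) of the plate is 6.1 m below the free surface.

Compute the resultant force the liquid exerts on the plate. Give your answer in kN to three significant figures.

γ = ρg = 1000 × 9.81 = 9810 N/m³ = 9.81 kN/m³.
The centroid of a semicircle lies 4r/(3π) = 0.58569 m from the diameter, here below the top edge, so the centroid depth is h_c = 6.1 + 0.58569 = 6.68569 m.
A = πr²/2 = π × 1.38²/2 = 2.99142 m².
Resultant F = γ·h_c·A = 9.81 × 6.68569 × 2.99142 = 196.197 kN.

F ≈ 196 kN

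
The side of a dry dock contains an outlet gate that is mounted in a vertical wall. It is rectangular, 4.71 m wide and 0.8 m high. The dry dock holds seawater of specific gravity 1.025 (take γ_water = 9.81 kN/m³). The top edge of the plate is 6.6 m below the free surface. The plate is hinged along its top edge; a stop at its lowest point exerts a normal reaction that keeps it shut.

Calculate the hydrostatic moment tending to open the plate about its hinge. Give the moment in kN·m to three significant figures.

γ = 1.025 × 9.81 = 10.05525 kN/m³.
The centroid lies 0.8/2 = 0.4 m below the top edge, so the centroid depth is h_c = 6.6 + 0.4 = 7 m.
A = 4.71 × 0.8 = 3.768 m².
Resultant F = γ·h_c·A = 10.05525 × 7 × 3.768 = 265.217 kN.
I_c = b·h³/12 = 4.71 × 0.8³/12 = 0.20096 m⁴.
Centre of pressure: y_p = y_c + I_c/(y_c·A) = 7 + 0.20096/(7 × 3.768) = 7 + 0.00761905 = 7.00762 m along the plane.
The resultant acts 0.4 + 0.00761905 = 0.407619 m (along the plate) below the hinge at the top edge, so the moment about the hinge is M = F × 0.407619 = 265.217 × 0.407619 = 108.107 kN·m.

M ≈ 108 kN·m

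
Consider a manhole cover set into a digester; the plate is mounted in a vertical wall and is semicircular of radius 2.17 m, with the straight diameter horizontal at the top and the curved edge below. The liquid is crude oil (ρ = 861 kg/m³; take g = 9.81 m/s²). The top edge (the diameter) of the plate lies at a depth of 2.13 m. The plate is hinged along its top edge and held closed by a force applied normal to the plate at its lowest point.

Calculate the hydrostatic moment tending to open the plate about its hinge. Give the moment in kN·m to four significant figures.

M ≈ 196.1 kN·m

γ = ρg = 861 × 9.81 / 1000 = 8.44641 kN/m³.
The centroid of a semicircle lies 4r/(3π) = 0.920977 m from the diameter, here below the top edge, so the centroid depth is h_c = 2.13 + 0.920977 = 3.05098 m.
A = πr²/2 = π × 2.17²/2 = 7.39672 m².
Resultant F = γ·h_c·A = 8.44641 × 3.05098 × 7.39672 = 190.612 kN.
I_c = (π/8 − 8/(9π))·r⁴ = 0.109757 × 2.17⁴ = 2.43372 m⁴.
Centre of pressure: y_p = y_c + I_c/(y_c·A) = 3.05098 + 2.43372/(3.05098 × 7.39672) = 3.05098 + 0.107843 = 3.15882 m along the plane.
The resultant acts 0.920977 + 0.107843 = 1.02882 m (along the plate) below the hinge at the top edge, so the moment about the hinge is M = F × 1.02882 = 190.612 × 1.02882 = 196.105 kN·m.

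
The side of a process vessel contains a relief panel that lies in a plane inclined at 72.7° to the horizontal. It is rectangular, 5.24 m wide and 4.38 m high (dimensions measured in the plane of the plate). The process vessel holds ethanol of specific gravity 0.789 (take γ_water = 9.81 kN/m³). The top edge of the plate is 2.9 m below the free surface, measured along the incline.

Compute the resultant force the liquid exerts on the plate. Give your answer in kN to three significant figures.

γ = 0.789 × 9.81 = 7.74009 kN/m³.
Let θ = 72.7° be the plate's angle to the horizontal; measure y along the incline from where the plane meets the free surface. Vertical depth h = y·sinθ with sinθ = 0.954761.
The centroid lies 4.38/2 = 2.19 m below the top edge, so y_c = 2.9 + 2.19 = 5.09 m and h_c = 5.09 × 0.954761 = 4.85973 m.
A = 5.24 × 4.38 = 22.9512 m².
Resultant F = γ·h_c·A = 7.74009 × 4.85973 × 22.9512 = 863.304 kN.

F ≈ 863 kN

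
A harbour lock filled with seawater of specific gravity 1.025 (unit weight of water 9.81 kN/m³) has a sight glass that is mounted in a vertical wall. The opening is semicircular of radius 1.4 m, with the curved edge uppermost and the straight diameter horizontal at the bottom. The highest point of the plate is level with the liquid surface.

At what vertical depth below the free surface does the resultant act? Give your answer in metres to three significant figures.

h_p = 0.976 m

γ = 1.025 × 9.81 = 10.05525 kN/m³.
The centroid lies 4r/(3π) = 0.594178 m above the diameter, so r − 4r/(3π) = 1.4 − 0.594178 = 0.805822 m below the topmost point, so the centroid depth is h_c = 0.805822 m.
A = πr²/2 = π × 1.4²/2 = 3.07876 m².
Resultant F = γ·h_c·A = 10.05525 × 0.805822 × 3.07876 = 24.9464 kN.
I_c = (π/8 − 8/(9π))·r⁴ = 0.109757 × 1.4⁴ = 0.421642 m⁴.
Centre of pressure: y_p = y_c + I_c/(y_c·A) = 0.805822 + 0.421642/(0.805822 × 3.07876) = 0.805822 + 0.169953 = 0.975775 m along the plane.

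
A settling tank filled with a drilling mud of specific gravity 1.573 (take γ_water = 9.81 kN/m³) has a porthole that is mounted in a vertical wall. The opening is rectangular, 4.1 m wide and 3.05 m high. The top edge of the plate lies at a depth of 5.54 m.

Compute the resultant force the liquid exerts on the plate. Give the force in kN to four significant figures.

F ≈ 1363 kN

γ = 1.573 × 9.81 = 15.43113 kN/m³.
The centroid lies 3.05/2 = 1.525 m below the top edge, so the centroid depth is h_c = 5.54 + 1.525 = 7.065 m.
A = 4.1 × 3.05 = 12.505 m².
Resultant F = γ·h_c·A = 15.43113 × 7.065 × 12.505 = 1363.31 kN.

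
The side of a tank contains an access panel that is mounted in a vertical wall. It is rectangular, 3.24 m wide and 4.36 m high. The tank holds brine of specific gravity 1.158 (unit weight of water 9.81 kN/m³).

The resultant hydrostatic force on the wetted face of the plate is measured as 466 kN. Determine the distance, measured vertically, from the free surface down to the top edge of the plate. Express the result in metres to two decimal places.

d_top ≈ 0.72 m

γ = 1.158 × 9.81 = 11.35998 kN/m³.
A = 3.24 × 4.36 = 14.1264 m².
From F = γ·h_c·A, the centroid depth is h_c = 466/(11.35998 × 14.1264) = 2.90387 m.
The centroid lies 4.36/2 = 2.18 m below the top edge, so the top edge sits at h_top = 2.90387 − 2.18 = 0.72387 m below the surface.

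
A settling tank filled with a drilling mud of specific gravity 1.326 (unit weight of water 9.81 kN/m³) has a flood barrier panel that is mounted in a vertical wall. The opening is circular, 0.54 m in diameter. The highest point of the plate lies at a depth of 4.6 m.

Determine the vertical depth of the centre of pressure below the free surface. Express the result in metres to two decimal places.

γ = 1.326 × 9.81 = 13.00806 kN/m³.
The centroid is at the centre, 0.27 m below the top of the plate, so the centroid depth is h_c = 4.6 + 0.27 = 4.87 m.
A = π(0.27)² = 0.229022 m².
Resultant F = γ·h_c·A = 13.00806 × 4.87 × 0.229022 = 14.5084 kN.
I_c = πr⁴/4 = π × 0.27⁴/4 = 0.00417393 m⁴.
Centre of pressure: y_p = y_c + I_c/(y_c·A) = 4.87 + 0.00417393/(4.87 × 0.229022) = 4.87 + 0.0037423 = 4.87374 m along the plane.

h_p = 4.87 m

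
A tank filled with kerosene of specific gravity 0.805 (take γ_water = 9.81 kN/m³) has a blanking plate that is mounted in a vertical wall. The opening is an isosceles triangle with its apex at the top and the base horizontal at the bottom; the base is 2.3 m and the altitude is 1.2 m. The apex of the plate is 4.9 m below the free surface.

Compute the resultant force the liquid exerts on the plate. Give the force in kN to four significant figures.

γ = 0.805 × 9.81 = 7.89705 kN/m³.
With the apex up, the centroid sits 2h/3 = 2 × 1.2/3 = 0.8 m below the apex, so the centroid depth is h_c = 4.9 + 0.8 = 5.7 m.
A = ½ × 2.3 × 1.2 = 1.38 m².
Resultant F = γ·h_c·A = 7.89705 × 5.7 × 1.38 = 62.1182 kN.

F ≈ 62.12 kN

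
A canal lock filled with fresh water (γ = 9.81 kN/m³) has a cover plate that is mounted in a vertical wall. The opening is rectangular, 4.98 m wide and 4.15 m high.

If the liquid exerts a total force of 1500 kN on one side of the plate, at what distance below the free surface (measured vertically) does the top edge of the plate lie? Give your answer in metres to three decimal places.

d_top ≈ 5.324 m

γ = 9.81 kN/m³.
A = 4.98 × 4.15 = 20.667 m².
From F = γ·h_c·A, the centroid depth is h_c = 1500/(9.81 × 20.667) = 7.39852 m.
The centroid lies 4.15/2 = 2.075 m below the top edge, so the top edge sits at h_top = 7.39852 − 2.075 = 5.32352 m below the surface.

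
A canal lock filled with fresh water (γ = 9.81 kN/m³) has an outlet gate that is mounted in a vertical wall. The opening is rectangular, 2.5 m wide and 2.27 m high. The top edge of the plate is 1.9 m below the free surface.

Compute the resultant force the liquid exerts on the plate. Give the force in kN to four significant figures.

γ = 9.81 kN/m³.
The centroid lies 2.27/2 = 1.135 m below the top edge, so the centroid depth is h_c = 1.9 + 1.135 = 3.035 m.
A = 2.5 × 2.27 = 5.675 m².
Resultant F = γ·h_c·A = 9.81 × 3.035 × 5.675 = 168.964 kN.

F ≈ 169.0 kN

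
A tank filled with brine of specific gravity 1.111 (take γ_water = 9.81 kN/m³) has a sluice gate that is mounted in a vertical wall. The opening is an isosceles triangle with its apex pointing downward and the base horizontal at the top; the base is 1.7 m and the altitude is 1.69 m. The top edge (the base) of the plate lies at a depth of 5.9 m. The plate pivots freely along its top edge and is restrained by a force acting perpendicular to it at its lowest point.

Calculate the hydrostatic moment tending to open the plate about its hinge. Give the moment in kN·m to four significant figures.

M ≈ 59.49 kN·m

γ = 1.111 × 9.81 = 10.89891 kN/m³.
With the apex down, the centroid sits h/3 = 1.69/3 = 0.563333 m below the base (the top edge), so the centroid depth is h_c = 5.9 + 0.563333 = 6.46333 m.
A = ½ × 1.7 × 1.69 = 1.4365 m².
Resultant F = γ·h_c·A = 10.89891 × 6.46333 × 1.4365 = 101.192 kN.
I_c = b·h³/36 = 1.7 × 1.69³/36 = 0.227933 m⁴.
Centre of pressure: y_p = y_c + I_c/(y_c·A) = 6.46333 + 0.227933/(6.46333 × 1.4365) = 6.46333 + 0.0245496 = 6.48788 m along the plane.
The resultant acts 0.563333 + 0.0245496 = 0.587883 m (along the plate) below the hinge at the top edge, so the moment about the hinge is M = F × 0.587883 = 101.192 × 0.587883 = 59.4891 kN·m.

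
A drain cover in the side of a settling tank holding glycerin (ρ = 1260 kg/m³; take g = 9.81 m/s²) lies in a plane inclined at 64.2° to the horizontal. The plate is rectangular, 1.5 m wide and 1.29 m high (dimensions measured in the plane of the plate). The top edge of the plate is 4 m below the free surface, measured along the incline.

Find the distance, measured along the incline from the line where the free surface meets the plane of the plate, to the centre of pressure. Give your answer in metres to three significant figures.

y_p = 4.67 m

γ = ρg = 1260 × 9.81 / 1000 = 12.3606 kN/m³.
Let θ = 64.2° be the plate's angle to the horizontal; measure y along the incline from where the plane meets the free surface. Vertical depth h = y·sinθ with sinθ = 0.900319.
The centroid lies 1.29/2 = 0.645 m below the top edge, so y_c = 4 + 0.645 = 4.645 m and h_c = 4.645 × 0.900319 = 4.18198 m.
A = 1.5 × 1.29 = 1.935 m².
Resultant F = γ·h_c·A = 12.3606 × 4.18198 × 1.935 = 100.024 kN.
I_c = b·h³/12 = 1.5 × 1.29³/12 = 0.268336 m⁴.
Centre of pressure: y_p = y_c + I_c/(y_c·A) = 4.645 + 0.268336/(4.645 × 1.935) = 4.645 + 0.0298547 = 4.67485 m along the plane.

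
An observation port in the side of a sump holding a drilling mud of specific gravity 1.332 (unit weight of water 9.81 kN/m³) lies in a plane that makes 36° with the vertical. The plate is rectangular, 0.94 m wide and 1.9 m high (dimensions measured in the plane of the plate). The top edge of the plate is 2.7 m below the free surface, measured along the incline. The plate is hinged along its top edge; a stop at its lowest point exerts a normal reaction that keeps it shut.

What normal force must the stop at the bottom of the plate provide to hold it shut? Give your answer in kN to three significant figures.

P ≈ 37.4 kN

γ = 1.332 × 9.81 = 13.06692 kN/m³.
The plate makes 36° with the vertical, i.e. θ = 90° − 36° = 54° to the horizontal. Measuring y along the incline from the free-surface line, vertical depth h = y·sinθ with sinθ = 0.809017.
The centroid lies 1.9/2 = 0.95 m below the top edge, so y_c = 2.7 + 0.95 = 3.65 m and h_c = 3.65 × 0.809017 = 2.95291 m.
A = 0.94 × 1.9 = 1.786 m².
Resultant F = γ·h_c·A = 13.06692 × 2.95291 × 1.786 = 68.9136 kN.
I_c = b·h³/12 = 0.94 × 1.9³/12 = 0.537288 m⁴.
Centre of pressure: y_p = y_c + I_c/(y_c·A) = 3.65 + 0.537288/(3.65 × 1.786) = 3.65 + 0.08242 = 3.73242 m along the plane.
The resultant acts 0.95 + 0.08242 = 1.03242 m (along the plate) below the hinge at the top edge, so the moment about the hinge is M = F × 1.03242 = 68.9136 × 1.03242 = 71.1478 kN·m.
A normal force at the bottom, 1.9 m from the hinge, must supply this moment: P = 71.1478/1.9 = 37.4462 kN.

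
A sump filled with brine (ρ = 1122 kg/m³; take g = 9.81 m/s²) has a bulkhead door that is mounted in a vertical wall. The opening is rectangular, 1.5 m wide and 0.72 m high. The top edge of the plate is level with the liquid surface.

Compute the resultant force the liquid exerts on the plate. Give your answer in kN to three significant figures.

γ = ρg = 1122 × 9.81 / 1000 = 11.00682 kN/m³.
The centroid lies 0.72/2 = 0.36 m below the top edge, so the centroid depth is h_c = 0.36 m.
A = 1.5 × 0.72 = 1.08 m².
Resultant F = γ·h_c·A = 11.00682 × 0.36 × 1.08 = 4.27945 kN.

F ≈ 4.28 kN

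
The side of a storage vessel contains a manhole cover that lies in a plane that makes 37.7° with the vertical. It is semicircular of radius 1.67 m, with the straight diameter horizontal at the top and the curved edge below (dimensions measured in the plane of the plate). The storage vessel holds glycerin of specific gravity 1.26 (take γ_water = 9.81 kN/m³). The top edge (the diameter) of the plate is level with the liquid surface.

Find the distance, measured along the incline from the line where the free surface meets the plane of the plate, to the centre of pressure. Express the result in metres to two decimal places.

y_p = 0.98 m

γ = 1.26 × 9.81 = 12.3606 kN/m³.
The plate makes 37.7° with the vertical, i.e. θ = 90° − 37.7° = 52.3° to the horizontal. Measuring y along the incline from the free-surface line, vertical depth h = y·sinθ with sinθ = 0.791224.
The centroid of a semicircle lies 4r/(3π) = 0.70877 m from the diameter, here below the top edge, so y_c = 0.70877 m and h_c = 0.70877 × 0.791224 = 0.560796 m.
A = πr²/2 = π × 1.67²/2 = 4.38079 m².
Resultant F = γ·h_c·A = 12.3606 × 0.560796 × 4.38079 = 30.3667 kN.
I_c = (π/8 − 8/(9π))·r⁴ = 0.109757 × 1.67⁴ = 0.853686 m⁴.
Centre of pressure: y_p = y_c + I_c/(y_c·A) = 0.70877 + 0.853686/(0.70877 × 4.38079) = 0.70877 + 0.274942 = 0.983712 m along the plane.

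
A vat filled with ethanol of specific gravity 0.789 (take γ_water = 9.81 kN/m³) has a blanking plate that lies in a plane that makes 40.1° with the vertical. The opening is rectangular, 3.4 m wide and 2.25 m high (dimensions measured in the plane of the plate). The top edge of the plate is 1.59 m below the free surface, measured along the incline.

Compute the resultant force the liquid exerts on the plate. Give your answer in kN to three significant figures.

F ≈ 123 kN

γ = 0.789 × 9.81 = 7.74009 kN/m³.
The plate makes 40.1° with the vertical, i.e. θ = 90° − 40.1° = 49.9° to the horizontal. Measuring y along the incline from the free-surface line, vertical depth h = y·sinθ with sinθ = 0.764921.
The centroid lies 2.25/2 = 1.125 m below the top edge, so y_c = 1.59 + 1.125 = 2.715 m and h_c = 2.715 × 0.764921 = 2.07676 m.
A = 3.4 × 2.25 = 7.65 m².
Resultant F = γ·h_c·A = 7.74009 × 2.07676 × 7.65 = 122.968 kN.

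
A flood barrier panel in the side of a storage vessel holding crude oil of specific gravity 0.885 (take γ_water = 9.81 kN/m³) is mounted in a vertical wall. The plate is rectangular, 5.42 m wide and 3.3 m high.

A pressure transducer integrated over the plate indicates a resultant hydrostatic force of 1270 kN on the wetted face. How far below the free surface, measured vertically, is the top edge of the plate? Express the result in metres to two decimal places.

γ = 0.885 × 9.81 = 8.68185 kN/m³.
A = 5.42 × 3.3 = 17.886 m².
From F = γ·h_c·A, the centroid depth is h_c = 1270/(8.68185 × 17.886) = 8.17859 m.
The centroid lies 3.3/2 = 1.65 m below the top edge, so the top edge sits at h_top = 8.17859 − 1.65 = 6.52859 m below the surface.

d_top ≈ 6.53 m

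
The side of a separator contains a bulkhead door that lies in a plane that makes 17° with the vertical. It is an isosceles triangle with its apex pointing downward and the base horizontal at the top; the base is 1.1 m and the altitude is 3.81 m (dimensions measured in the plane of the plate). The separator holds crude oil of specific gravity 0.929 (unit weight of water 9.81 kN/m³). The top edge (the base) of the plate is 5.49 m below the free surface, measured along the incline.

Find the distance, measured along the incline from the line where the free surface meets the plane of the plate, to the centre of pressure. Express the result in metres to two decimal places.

y_p = 6.88 m

γ = 0.929 × 9.81 = 9.11349 kN/m³.
The plate makes 17° with the vertical, i.e. θ = 90° − 17° = 73° to the horizontal. Measuring y along the incline from the free-surface line, vertical depth h = y·sinθ with sinθ = 0.956305.
With the apex down, the centroid sits h/3 = 3.81/3 = 1.27 m below the base (the top edge), so y_c = 5.49 + 1.27 = 6.76 m and h_c = 6.76 × 0.956305 = 6.46462 m.
A = ½ × 1.1 × 3.81 = 2.0955 m².
Resultant F = γ·h_c·A = 9.11349 × 6.46462 × 2.0955 = 123.457 kN.
I_c = b·h³/36 = 1.1 × 3.81³/36 = 1.68992 m⁴.
Centre of pressure: y_p = y_c + I_c/(y_c·A) = 6.76 + 1.68992/(6.76 × 2.0955) = 6.76 + 0.119298 = 6.8793 m along the plane.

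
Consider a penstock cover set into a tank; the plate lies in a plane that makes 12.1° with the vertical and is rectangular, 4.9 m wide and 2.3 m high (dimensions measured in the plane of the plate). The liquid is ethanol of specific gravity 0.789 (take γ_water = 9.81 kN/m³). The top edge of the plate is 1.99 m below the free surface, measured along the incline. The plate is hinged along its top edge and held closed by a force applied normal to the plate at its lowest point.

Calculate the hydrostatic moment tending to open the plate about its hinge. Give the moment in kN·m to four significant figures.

γ = 0.789 × 9.81 = 7.74009 kN/m³.
The plate makes 12.1° with the vertical, i.e. θ = 90° − 12.1° = 77.9° to the horizontal. Measuring y along the incline from the free-surface line, vertical depth h = y·sinθ with sinθ = 0.977783.
The centroid lies 2.3/2 = 1.15 m below the top edge, so y_c = 1.99 + 1.15 = 3.14 m and h_c = 3.14 × 0.977783 = 3.07024 m.
A = 4.9 × 2.3 = 11.27 m².
Resultant F = γ·h_c·A = 7.74009 × 3.07024 × 11.27 = 267.82 kN.
I_c = b·h³/12 = 4.9 × 2.3³/12 = 4.96819 m⁴.
Centre of pressure: y_p = y_c + I_c/(y_c·A) = 3.14 + 4.96819/(3.14 × 11.27) = 3.14 + 0.140393 = 3.28039 m along the plane.
The resultant acts 1.15 + 0.140393 = 1.29039 m (along the plate) below the hinge at the top edge, so the moment about the hinge is M = F × 1.29039 = 267.82 × 1.29039 = 345.592 kN·m.

M ≈ 345.6 kN·m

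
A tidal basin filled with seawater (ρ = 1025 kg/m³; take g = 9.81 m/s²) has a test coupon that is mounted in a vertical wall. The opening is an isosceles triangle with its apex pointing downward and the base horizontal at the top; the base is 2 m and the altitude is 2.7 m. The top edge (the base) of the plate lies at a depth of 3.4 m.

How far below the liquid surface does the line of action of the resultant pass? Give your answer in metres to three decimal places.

γ = ρg = 1025 × 9.81 / 1000 = 10.05525 kN/m³.
With the apex down, the centroid sits h/3 = 2.7/3 = 0.9 m below the base (the top edge), so the centroid depth is h_c = 3.4 + 0.9 = 4.3 m.
A = ½ × 2 × 2.7 = 2.7 m².
Resultant F = γ·h_c·A = 10.05525 × 4.3 × 2.7 = 116.741 kN.
I_c = b·h³/36 = 2 × 2.7³/36 = 1.0935 m⁴.
Centre of pressure: y_p = y_c + I_c/(y_c·A) = 4.3 + 1.0935/(4.3 × 2.7) = 4.3 + 0.094186 = 4.39419 m along the plane.

h_p = 4.394 m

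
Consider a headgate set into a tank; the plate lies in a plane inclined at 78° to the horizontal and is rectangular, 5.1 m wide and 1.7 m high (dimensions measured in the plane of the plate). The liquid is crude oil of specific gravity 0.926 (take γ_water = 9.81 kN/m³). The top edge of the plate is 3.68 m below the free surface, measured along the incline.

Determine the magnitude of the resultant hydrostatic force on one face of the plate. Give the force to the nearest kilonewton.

F ≈ 349 kN

γ = 0.926 × 9.81 = 9.08406 kN/m³.
Let θ = 78° be the plate's angle to the horizontal; measure y along the incline from where the plane meets the free surface. Vertical depth h = y·sinθ with sinθ = 0.978148.
The centroid lies 1.7/2 = 0.85 m below the top edge, so y_c = 3.68 + 0.85 = 4.53 m and h_c = 4.53 × 0.978148 = 4.43101 m.
A = 5.1 × 1.7 = 8.67 m².
Resultant F = γ·h_c·A = 9.08406 × 4.43101 × 8.67 = 348.981 kN.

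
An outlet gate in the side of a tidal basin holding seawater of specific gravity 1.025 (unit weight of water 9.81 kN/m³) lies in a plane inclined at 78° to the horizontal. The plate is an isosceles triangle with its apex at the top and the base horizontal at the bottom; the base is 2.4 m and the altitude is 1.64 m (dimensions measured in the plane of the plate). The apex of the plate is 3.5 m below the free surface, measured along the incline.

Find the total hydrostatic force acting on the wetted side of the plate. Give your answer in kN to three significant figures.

γ = 1.025 × 9.81 = 10.05525 kN/m³.
Let θ = 78° be the plate's angle to the horizontal; measure y along the incline from where the plane meets the free surface. Vertical depth h = y·sinθ with sinθ = 0.978148.
With the apex up, the centroid sits 2h/3 = 2 × 1.64/3 = 1.09333 m below the apex, so y_c = 3.5 + 1.09333 = 4.59333 m and h_c = 4.59333 × 0.978148 = 4.49296 m.
A = ½ × 2.4 × 1.64 = 1.968 m².
Resultant F = γ·h_c·A = 10.05525 × 4.49296 × 1.968 = 88.91 kN.

F ≈ 88.9 kN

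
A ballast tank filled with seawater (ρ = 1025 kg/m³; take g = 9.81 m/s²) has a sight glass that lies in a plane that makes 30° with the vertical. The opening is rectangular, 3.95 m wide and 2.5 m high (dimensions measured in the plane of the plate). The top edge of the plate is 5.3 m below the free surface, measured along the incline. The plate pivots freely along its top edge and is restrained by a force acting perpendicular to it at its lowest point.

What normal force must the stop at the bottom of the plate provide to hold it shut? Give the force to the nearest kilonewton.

γ = ρg = 1025 × 9.81 / 1000 = 10.05525 kN/m³.
The plate makes 30° with the vertical, i.e. θ = 90° − 30° = 60° to the horizontal. Measuring y along the incline from the free-surface line, vertical depth h = y·sinθ with sinθ = 0.866025.
The centroid lies 2.5/2 = 1.25 m below the top edge, so y_c = 5.3 + 1.25 = 6.55 m and h_c = 6.55 × 0.866025 = 5.67246 m.
A = 3.95 × 2.5 = 9.875 m².
Resultant F = γ·h_c·A = 10.05525 × 5.67246 × 9.875 = 563.25 kN.
I_c = b·h³/12 = 3.95 × 2.5³/12 = 5.14323 m⁴.
Centre of pressure: y_p = y_c + I_c/(y_c·A) = 6.55 + 5.14323/(6.55 × 9.875) = 6.55 + 0.0795166 = 6.62952 m along the plane.
The resultant acts 1.25 + 0.0795166 = 1.32952 m (along the plate) below the hinge at the top edge, so the moment about the hinge is M = F × 1.32952 = 563.25 × 1.32952 = 748.852 kN·m.
A normal force at the bottom, 2.5 m from the hinge, must supply this moment: P = 748.852/2.5 = 299.541 kN.

P ≈ 300 kN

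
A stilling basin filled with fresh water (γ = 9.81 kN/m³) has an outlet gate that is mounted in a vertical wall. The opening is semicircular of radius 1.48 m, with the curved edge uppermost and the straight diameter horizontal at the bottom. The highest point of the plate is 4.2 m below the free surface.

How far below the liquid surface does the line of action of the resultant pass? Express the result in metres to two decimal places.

h_p = 5.08 m

γ = 9.81 kN/m³.
The centroid lies 4r/(3π) = 0.628132 m above the diameter, so r − 4r/(3π) = 1.48 − 0.628132 = 0.851868 m below the topmost point, so the centroid depth is h_c = 4.2 + 0.851868 = 5.05187 m.
A = πr²/2 = π × 1.48²/2 = 3.44067 m².
Resultant F = γ·h_c·A = 9.81 × 5.05187 × 3.44067 = 170.516 kN.
I_c = (π/8 − 8/(9π))·r⁴ = 0.109757 × 1.48⁴ = 0.526598 m⁴.
Centre of pressure: y_p = y_c + I_c/(y_c·A) = 5.05187 + 0.526598/(5.05187 × 3.44067) = 5.05187 + 0.0302959 = 5.08217 m along the plane.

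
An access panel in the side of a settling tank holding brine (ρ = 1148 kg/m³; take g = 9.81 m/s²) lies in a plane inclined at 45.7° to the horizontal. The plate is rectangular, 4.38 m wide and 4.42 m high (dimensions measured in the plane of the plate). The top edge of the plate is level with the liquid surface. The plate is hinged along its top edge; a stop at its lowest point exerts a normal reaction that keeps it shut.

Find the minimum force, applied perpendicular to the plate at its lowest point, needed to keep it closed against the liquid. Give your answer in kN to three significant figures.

γ = ρg = 1148 × 9.81 / 1000 = 11.26188 kN/m³.
Let θ = 45.7° be the plate's angle to the horizontal; measure y along the incline from where the plane meets the free surface. Vertical depth h = y·sinθ with sinθ = 0.715693.
The centroid lies 4.42/2 = 2.21 m below the top edge, so y_c = 2.21 m and h_c = 2.21 × 0.715693 = 1.58168 m.
A = 4.38 × 4.42 = 19.3596 m².
Resultant F = γ·h_c·A = 11.26188 × 1.58168 × 19.3596 = 344.847 kN.
I_c = b·h³/12 = 4.38 × 4.42³/12 = 31.5181 m⁴.
Centre of pressure: y_p = y_c + I_c/(y_c·A) = 2.21 + 31.5181/(2.21 × 19.3596) = 2.21 + 0.736667 = 2.94667 m along the plane.
The resultant acts 2.21 + 0.736667 = 2.94667 m (along the plate) below the hinge at the top edge, so the moment about the hinge is M = F × 2.94667 = 344.847 × 2.94667 = 1016.15 kN·m.
A normal force at the bottom, 4.42 m from the hinge, must supply this moment: P = 1016.15/4.42 = 229.898 kN.

P ≈ 230 kN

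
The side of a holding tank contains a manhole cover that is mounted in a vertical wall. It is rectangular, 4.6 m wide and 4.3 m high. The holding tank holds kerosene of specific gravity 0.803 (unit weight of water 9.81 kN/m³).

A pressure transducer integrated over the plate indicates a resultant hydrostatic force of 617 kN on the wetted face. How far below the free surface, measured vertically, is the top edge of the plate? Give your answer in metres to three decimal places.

d_top ≈ 1.810 m

γ = 0.803 × 9.81 = 7.87743 kN/m³.
A = 4.6 × 4.3 = 19.78 m².
From F = γ·h_c·A, the centroid depth is h_c = 617/(7.87743 × 19.78) = 3.95981 m.
The centroid lies 4.3/2 = 2.15 m below the top edge, so the top edge sits at h_top = 3.95981 − 2.15 = 1.80981 m below the surface.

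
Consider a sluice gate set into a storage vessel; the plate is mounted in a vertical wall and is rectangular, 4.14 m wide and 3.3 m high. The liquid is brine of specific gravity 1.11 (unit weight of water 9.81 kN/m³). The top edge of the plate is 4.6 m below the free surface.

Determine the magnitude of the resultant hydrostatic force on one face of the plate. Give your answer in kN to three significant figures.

γ = 1.11 × 9.81 = 10.8891 kN/m³.
The centroid lies 3.3/2 = 1.65 m below the top edge, so the centroid depth is h_c = 4.6 + 1.65 = 6.25 m.
A = 4.14 × 3.3 = 13.662 m².
Resultant F = γ·h_c·A = 10.8891 × 6.25 × 13.662 = 929.793 kN.

F ≈ 930 kN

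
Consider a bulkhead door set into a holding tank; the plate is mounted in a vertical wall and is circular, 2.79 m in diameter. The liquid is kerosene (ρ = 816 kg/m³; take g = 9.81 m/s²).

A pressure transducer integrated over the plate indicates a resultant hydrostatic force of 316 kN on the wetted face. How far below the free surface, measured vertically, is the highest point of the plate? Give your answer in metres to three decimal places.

d_top ≈ 5.062 m

γ = ρg = 816 × 9.81 / 1000 = 8.00496 kN/m³.
A = π(1.395)² = 6.11362 m².
From F = γ·h_c·A, the centroid depth is h_c = 316/(8.00496 × 6.11362) = 6.45698 m.
The centroid is at the centre, 1.395 m below the top of the plate, so the highest point sits at h_top = 6.45698 − 1.395 = 5.06198 m below the surface.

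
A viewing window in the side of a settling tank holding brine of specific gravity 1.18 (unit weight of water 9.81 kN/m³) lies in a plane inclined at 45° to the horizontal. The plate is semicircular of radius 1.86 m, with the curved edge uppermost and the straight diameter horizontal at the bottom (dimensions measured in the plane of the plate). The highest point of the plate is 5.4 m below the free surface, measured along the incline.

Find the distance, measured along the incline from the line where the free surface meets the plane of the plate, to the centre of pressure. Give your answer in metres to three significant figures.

γ = 1.18 × 9.81 = 11.5758 kN/m³.
Let θ = 45° be the plate's angle to the horizontal; measure y along the incline from where the plane meets the free surface. Vertical depth h = y·sinθ with sinθ = 0.707107.
The centroid lies 4r/(3π) = 0.789409 m above the diameter, so r − 4r/(3π) = 1.86 − 0.789409 = 1.07059 m below the topmost point, so y_c = 5.4 + 1.07059 = 6.47059 m and h_c = 6.47059 × 0.707107 = 4.5754 m.
A = πr²/2 = π × 1.86²/2 = 5.43433 m².
Resultant F = γ·h_c·A = 11.5758 × 4.5754 × 5.43433 = 287.823 kN.
I_c = (π/8 − 8/(9π))·r⁴ = 0.109757 × 1.86⁴ = 1.31366 m⁴.
Centre of pressure: y_p = y_c + I_c/(y_c·A) = 6.47059 + 1.31366/(6.47059 × 5.43433) = 6.47059 + 0.0373588 = 6.50795 m along the plane.

y_p = 6.51 m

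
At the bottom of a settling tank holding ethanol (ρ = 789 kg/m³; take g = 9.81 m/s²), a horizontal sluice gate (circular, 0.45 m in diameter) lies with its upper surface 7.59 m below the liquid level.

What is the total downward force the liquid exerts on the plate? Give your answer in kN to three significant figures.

γ = ρg = 789 × 9.81 / 1000 = 7.74009 kN/m³.
The plate is horizontal, so pressure is uniform at p = γ·h = 7.74009 × 7.59 = 58.7473 kN/m².
A = π(0.225)² = 0.159043 m².
F = p·A = 58.7473 × 0.159043 = 9.34335 kN.

F ≈ 9.34 kN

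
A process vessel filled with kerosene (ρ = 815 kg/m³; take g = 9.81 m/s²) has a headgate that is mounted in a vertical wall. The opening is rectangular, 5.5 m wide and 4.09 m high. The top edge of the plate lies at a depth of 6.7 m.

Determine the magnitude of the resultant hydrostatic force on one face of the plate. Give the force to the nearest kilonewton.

γ = ρg = 815 × 9.81 / 1000 = 7.99515 kN/m³.
The centroid lies 4.09/2 = 2.045 m below the top edge, so the centroid depth is h_c = 6.7 + 2.045 = 8.745 m.
A = 5.5 × 4.09 = 22.495 m².
Resultant F = γ·h_c·A = 7.99515 × 8.745 × 22.495 = 1572.8 kN.

F ≈ 1573 kN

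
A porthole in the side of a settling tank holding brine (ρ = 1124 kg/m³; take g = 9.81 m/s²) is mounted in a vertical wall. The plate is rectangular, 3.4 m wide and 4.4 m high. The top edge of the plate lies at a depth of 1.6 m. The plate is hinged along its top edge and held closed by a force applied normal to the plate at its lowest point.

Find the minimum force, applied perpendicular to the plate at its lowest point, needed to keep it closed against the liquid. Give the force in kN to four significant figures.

γ = ρg = 1124 × 9.81 / 1000 = 11.02644 kN/m³.
The centroid lies 4.4/2 = 2.2 m below the top edge, so the centroid depth is h_c = 1.6 + 2.2 = 3.8 m.
A = 3.4 × 4.4 = 14.96 m².
Resultant F = γ·h_c·A = 11.02644 × 3.8 × 14.96 = 626.831 kN.
I_c = b·h³/12 = 3.4 × 4.4³/12 = 24.1355 m⁴.
Centre of pressure: y_p = y_c + I_c/(y_c·A) = 3.8 + 24.1355/(3.8 × 14.96) = 3.8 + 0.424562 = 4.22456 m along the plane.
The resultant acts 2.2 + 0.424562 = 2.62456 m (along the plate) below the hinge at the top edge, so the moment about the hinge is M = F × 2.62456 = 626.831 × 2.62456 = 1645.16 kN·m.
A normal force at the bottom, 4.4 m from the hinge, must supply this moment: P = 1645.16/4.4 = 373.9 kN.

P ≈ 373.9 kN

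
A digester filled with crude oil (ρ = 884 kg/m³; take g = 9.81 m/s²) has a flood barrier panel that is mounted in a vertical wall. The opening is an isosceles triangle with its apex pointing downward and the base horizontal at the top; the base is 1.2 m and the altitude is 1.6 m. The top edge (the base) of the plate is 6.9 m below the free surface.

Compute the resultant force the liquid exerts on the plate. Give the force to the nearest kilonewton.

γ = ρg = 884 × 9.81 / 1000 = 8.67204 kN/m³.
With the apex down, the centroid sits h/3 = 1.6/3 = 0.533333 m below the base (the top edge), so the centroid depth is h_c = 6.9 + 0.533333 = 7.43333 m.
A = ½ × 1.2 × 1.6 = 0.96 m².
Resultant F = γ·h_c·A = 8.67204 × 7.43333 × 0.96 = 61.8836 kN.

F ≈ 62 kN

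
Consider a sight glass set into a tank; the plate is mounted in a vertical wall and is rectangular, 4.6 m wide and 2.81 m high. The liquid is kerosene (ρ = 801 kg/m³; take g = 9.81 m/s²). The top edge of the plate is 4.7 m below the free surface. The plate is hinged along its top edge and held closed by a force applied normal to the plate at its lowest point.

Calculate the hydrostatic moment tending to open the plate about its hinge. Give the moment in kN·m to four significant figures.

M ≈ 938.1 kN·m

γ = ρg = 801 × 9.81 / 1000 = 7.85781 kN/m³.
The centroid lies 2.81/2 = 1.405 m below the top edge, so the centroid depth is h_c = 4.7 + 1.405 = 6.105 m.
A = 4.6 × 2.81 = 12.926 m².
Resultant F = γ·h_c·A = 7.85781 × 6.105 × 12.926 = 620.085 kN.
I_c = b·h³/12 = 4.6 × 2.81³/12 = 8.50542 m⁴.
Centre of pressure: y_p = y_c + I_c/(y_c·A) = 6.105 + 8.50542/(6.105 × 12.926) = 6.105 + 0.107782 = 6.21278 m along the plane.
The resultant acts 1.405 + 0.107782 = 1.51278 m (along the plate) below the hinge at the top edge, so the moment about the hinge is M = F × 1.51278 = 620.085 × 1.51278 = 938.052 kN·m.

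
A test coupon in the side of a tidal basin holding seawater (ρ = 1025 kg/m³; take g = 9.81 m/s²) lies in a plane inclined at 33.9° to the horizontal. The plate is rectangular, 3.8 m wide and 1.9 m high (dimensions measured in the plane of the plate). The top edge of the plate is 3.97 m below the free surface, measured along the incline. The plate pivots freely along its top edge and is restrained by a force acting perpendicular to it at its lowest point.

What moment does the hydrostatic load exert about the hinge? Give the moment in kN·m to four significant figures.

M ≈ 201.4 kN·m

γ = ρg = 1025 × 9.81 / 1000 = 10.05525 kN/m³.
Let θ = 33.9° be the plate's angle to the horizontal; measure y along the incline from where the plane meets the free surface. Vertical depth h = y·sinθ with sinθ = 0.557745.
The centroid lies 1.9/2 = 0.95 m below the top edge, so y_c = 3.97 + 0.95 = 4.92 m and h_c = 4.92 × 0.557745 = 2.74411 m.
A = 3.8 × 1.9 = 7.22 m².
Resultant F = γ·h_c·A = 10.05525 × 2.74411 × 7.22 = 199.219 kN.
I_c = b·h³/12 = 3.8 × 1.9³/12 = 2.17202 m⁴.
Centre of pressure: y_p = y_c + I_c/(y_c·A) = 4.92 + 2.17202/(4.92 × 7.22) = 4.92 + 0.0611451 = 4.98115 m along the plane.
The resultant acts 0.95 + 0.0611451 = 1.01115 m (along the plate) below the hinge at the top edge, so the moment about the hinge is M = F × 1.01115 = 199.219 × 1.01115 = 201.44 kN·m.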